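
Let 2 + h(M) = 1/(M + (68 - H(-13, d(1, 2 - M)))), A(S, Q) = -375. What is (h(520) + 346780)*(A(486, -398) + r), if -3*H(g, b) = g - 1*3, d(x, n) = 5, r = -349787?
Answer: -106128490328707/874 ≈ -1.2143e+11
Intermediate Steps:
H(g, b) = 1 - g/3 (H(g, b) = -(g - 1*3)/3 = -(g - 3)/3 = -(-3 + g)/3 = 1 - g/3)
h(M) = -2 + 1/(188/3 + M) (h(M) = -2 + 1/(M + (68 - (1 - 1/3*(-13)))) = -2 + 1/(M + (68 - (1 + 13/3))) = -2 + 1/(M + (68 - 1*16/3)) = -2 + 1/(M + (68 - 16/3)) = -2 + 1/(M + 188/3) = -2 + 1/(188/3 + M))
(h(520) + 346780)*(A(486, -398) + r) = ((-373 - 6*520)/(188 + 3*520) + 346780)*(-375 - 349787) = ((-373 - 3120)/(188 + 1560) + 346780)*(-350162) = (-3493/1748 + 346780)*(-350162) = (606167947/1748)*(-350162) = -106128490328707/874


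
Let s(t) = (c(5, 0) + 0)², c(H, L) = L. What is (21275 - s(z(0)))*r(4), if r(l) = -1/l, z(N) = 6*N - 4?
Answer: -21275/4 ≈ -5318.8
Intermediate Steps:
z(N) = -4 + 6*N
s(t) = 0 (s(t) = (0 + 0)² = 0² = 0)
(21275 - s(z(0)))*r(4) = (21275 - 1*0)*(-1/4) = (21275 + 0)*(-1*¼) = 21275*(-¼) = -21275/4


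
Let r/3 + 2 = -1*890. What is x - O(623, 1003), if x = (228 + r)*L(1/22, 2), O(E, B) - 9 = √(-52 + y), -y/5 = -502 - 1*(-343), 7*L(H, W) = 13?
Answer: -31887/7 - √743 ≈ -4582.5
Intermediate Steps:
L(H, W) = 13/7 (L(H, W) = (⅐)*13 = 13/7)
y = 795 (y = -5*(-502 - 1*(-343)) = -5*(-502 + 343) = -5*(-159) = 795)
r = -2676 (r = -6 + 3*(-1*890) = -6 + 3*(-890) = -6 - 2670 = -2676)
O(E, B) = 9 + √743 (O(E, B) = 9 + √(-52 + 795) = 9 + √743)
x = -31824/7 (x = (228 - 2676)*(13/7) = -2448*13/7 = -31824/7 ≈ -4546.3)
x - O(623, 1003) = -31824/7 - (9 + √743) = -31824/7 + (-9 - √743) = -31887/7 - √743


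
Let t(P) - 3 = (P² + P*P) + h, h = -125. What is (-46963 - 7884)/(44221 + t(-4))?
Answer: -54847/44131 ≈ -1.2428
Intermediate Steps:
t(P) = -122 + 2*P² (t(P) = 3 + ((P² + P*P) - 125) = 3 + ((P² + P²) - 125) = 3 + (2*P² - 125) = 3 + (-125 + 2*P²) = -122 + 2*P²)
(-46963 - 7884)/(44221 + t(-4)) = (-46963 - 7884)/(44221 + (-122 + 2*(-4)²)) = -54847/(44221 + (-122 + 2*16)) = -54847/(44221 + (-122 + 32)) = -54847/(44221 - 90) = -54847/44131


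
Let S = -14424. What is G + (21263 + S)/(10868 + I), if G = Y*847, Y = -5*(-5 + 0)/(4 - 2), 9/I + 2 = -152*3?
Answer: 105405568149/9955070 ≈ 10588.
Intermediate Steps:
I = -9/458 (I = 9/(-2 - 152*3) = 9/(-2 - 456) = 9/(-458) = 9*(-1/458) = -9/458 ≈ -0.019651)
Y = 25/2 (Y = -(-25)/2 = -5*(-5/2) = 25/2 ≈ 12.500)
G = 21175/2 (G = (25/2)*847 = 21175/2 ≈ 10588.)
G + (21263 + S)/(10868 + I) = 21175/2 + (21263 - 14424)/(10868 - 9/458) = 21175/2 + 6839/(4977535/458) = 21175/2 + 6839*(458/4977535) = 21175/2 + 3132262/4977535 = 105405568149/9955070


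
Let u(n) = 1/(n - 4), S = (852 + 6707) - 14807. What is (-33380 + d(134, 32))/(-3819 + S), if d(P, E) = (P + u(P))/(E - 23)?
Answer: 13012393/4316130 ≈ 3.0148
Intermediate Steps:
S = -7248 (S = 7559 - 14807 = -7248)
u(n) = 1/(-4 + n)
d(P, E) = (P + 1/(-4 + P))/(-23 + E) (d(P, E) = (P + 1/(-4 + P))/(E - 23) = (P + 1/(-4 + P))/(-23 + E))
(-33380 + d(134, 32))/(-3819 + S) = (-33380 + (1 + 134*(-4 + 134))/((-23 + 32)*(-4 + 134)))/(-3819 - 7248) = (-33380 + (1 + 134*130)/(9*130))/(-11067) = (-33380 + (⅑)*(1/130)*(1 + 17420))*(-1/11067) = (-33380 + (⅑)*(1/130)*17421)*(-1/11067) = (-33380 + 5807/390)*(-1/11067) = -13012393/390*(-1/11067) = 13012393/4316130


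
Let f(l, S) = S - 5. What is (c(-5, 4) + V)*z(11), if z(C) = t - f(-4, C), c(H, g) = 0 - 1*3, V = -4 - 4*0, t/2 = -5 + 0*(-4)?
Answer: 112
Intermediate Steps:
f(l, S) = -5 + S
t = -10 (t = 2*(-5 + 0*(-4)) = 2*(-5 + 0) = 2*(-5) = -10)
V = -4 (V = -4 + 0 = -4)
c(H, g) = -3 (c(H, g) = 0 - 3 = -3)
z(C) = -5 - C (z(C) = -10 - (-5 + C) = -10 + (5 - C) = -5 - C)
(c(-5, 4) + V)*z(11) = (-3 - 4)*(-5 - 1*11) = -7*(-5 - 11) = -7*(-16) = 112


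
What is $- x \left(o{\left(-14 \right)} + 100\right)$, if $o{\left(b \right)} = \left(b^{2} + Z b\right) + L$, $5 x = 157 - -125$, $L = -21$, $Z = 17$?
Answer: $- \frac{10434}{5} \approx -2086.8$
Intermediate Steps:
$x = \frac{282}{5}$ ($x = \frac{157 - -125}{5} = \frac{157 + 125}{5} = \frac{1}{5} \cdot 282 = \frac{282}{5} \approx 56.4$)
$o{\left(b \right)} = -21 + b^{2} + 17 b$ ($o{\left(b \right)} = \left(b^{2} + 17 b\right) - 21 = -21 + b^{2} + 17 b$)
$- x \left(o{\left(-14 \right)} + 100\right) = \left(-1\right) \frac{282}{5} \left(\left(-21 + \left(-14\right)^{2} + 17 \left(-14\right)\right) + 100\right) = - \frac{282 \left(\left(-21 + 196 - 238\right) + 100\right)}{5} = - \frac{282 \left(-63 + 100\right)}{5} = \left(- \frac{282}{5}\right) 37 = - \frac{10434}{5}$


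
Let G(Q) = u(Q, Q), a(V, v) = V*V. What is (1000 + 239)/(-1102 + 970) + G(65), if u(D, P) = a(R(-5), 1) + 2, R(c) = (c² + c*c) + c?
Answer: 88775/44 ≈ 2017.6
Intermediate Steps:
R(c) = c + 2*c² (R(c) = (c² + c²) + c = 2*c² + c = c + 2*c²)
a(V, v) = V²
u(D, P) = 2027 (u(D, P) = (-5*(1 + 2*(-5)))² + 2 = (-5*(1 - 10))² + 2 = (-5*(-9))² + 2 = 45² + 2 = 2025 + 2 = 2027)
G(Q) = 2027
(1000 + 239)/(-1102 + 970) + G(65) = (1000 + 239)/(-1102 + 970) + 2027 = 1239/(-132) + 2027 = 1239*(-1/132) + 2027 = -413/44 + 2027 = 88775/44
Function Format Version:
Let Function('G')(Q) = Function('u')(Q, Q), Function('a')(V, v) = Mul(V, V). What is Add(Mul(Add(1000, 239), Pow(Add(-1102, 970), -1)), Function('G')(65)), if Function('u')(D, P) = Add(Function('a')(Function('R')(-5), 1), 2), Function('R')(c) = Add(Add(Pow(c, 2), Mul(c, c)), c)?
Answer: Rational(88775, 44) ≈ 2017.6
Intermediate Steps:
Function('R')(c) = Add(c, Mul(2, Pow(c, 2))) (Function('R')(c) = Add(Add(Pow(c, 2), Pow(c, 2)), c) = Add(Mul(2, Pow(c, 2)), c) = Add(c, Mul(2, Pow(c, 2))))
Function('a')(V, v) = Pow(V, 2)
Function('u')(D, P) = 2027 (Function('u')(D, P) = Add(Pow(Mul(-5, Add(1, Mul(2, -5))), 2), 2) = Add(Pow(Mul(-5, Add(1, -10)), 2), 2) = Add(Pow(Mul(-5, -9), 2), 2) = Add(Pow(45, 2), 2) = Add(2025, 2) = 2027)
Function('G')(Q) = 2027
Add(Mul(Add(1000, 239), Pow(Add(-1102, 970), -1)), Function('G')(65)) = Add(Mul(Add(1000, 239), Pow(Add(-1102, 970), -1)), 2027) = Add(Mul(1239, Pow(-132, -1)), 2027) = Add(Mul(1239, Rational(-1, 132)), 2027) = Add(Rational(-413, 44), 2027) = Rational(88775, 44)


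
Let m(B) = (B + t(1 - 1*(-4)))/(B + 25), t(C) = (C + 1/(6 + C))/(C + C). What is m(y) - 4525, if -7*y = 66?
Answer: -27130809/5995 ≈ -4525.6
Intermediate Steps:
y = -66/7 (y = -1/7*66 = -66/7 ≈ -9.4286)
t(C) = (C + 1/(6 + C))/(2*C) (t(C) = (C + 1/(6 + C))/((2*C)) = (C + 1/(6 + C))*(1/(2*C)) = (C + 1/(6 + C))/(2*C))
m(B) = (28/55 + B)/(25 + B) (m(B) = (B + (1 + (1 - 1*(-4))**2 + 6*(1 - 1*(-4)))/(2*(1 - 1*(-4))*(6 + (1 - 1*(-4)))))/(B + 25) = (B + (1 + (1 + 4)**2 + 6*(1 + 4))/(2*(1 + 4)*(6 + (1 + 4))))/(25 + B) = (B + (1/2)*(1 + 5**2 + 6*5)/(5*(6 + 5)))/(25 + B) = (B + (1/2)*(1/5)*(1 + 25 + 30)/11)/(25 + B) = (B + (1/2)*(1/5)*(1/11)*56)/(25 + B) = (B + 28/55)/(25 + B) = (28/55 + B)/(25 + B))
m(y) - 4525 = (28/55 - 66/7)/(25 - 66/7) - 4525 = -3434/385/(109/7) - 4525 = (7/109)*(-3434/385) - 4525 = -3434/5995 - 4525 = -27130809/5995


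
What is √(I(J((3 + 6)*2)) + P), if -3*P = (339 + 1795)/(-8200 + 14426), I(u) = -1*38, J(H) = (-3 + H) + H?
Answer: I*√27472791/849 ≈ 6.1737*I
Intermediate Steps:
J(H) = -3 + 2*H
I(u) = -38
P = -97/849 (P = -(339 + 1795)/(3*(-8200 + 14426)) = -2134/(3*6226) = -⅓*97/283 = -97/849 ≈ -0.11425)
√(I(J((3 + 6)*2)) + P) = √(-38 - 97/849) = √(-32359/849) = I*√27472791/849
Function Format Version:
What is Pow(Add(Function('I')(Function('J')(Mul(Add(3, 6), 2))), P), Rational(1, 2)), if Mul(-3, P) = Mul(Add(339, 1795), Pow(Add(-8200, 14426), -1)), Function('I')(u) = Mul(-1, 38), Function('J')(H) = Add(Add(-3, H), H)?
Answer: Mul(Rational(1, 849), I, Pow(27472791, Rational(1, 2))) ≈ Mul(6.1737, I)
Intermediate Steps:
Function('J')(H) = Add(-3, Mul(2, H))
Function('I')(u) = -38
P = Rational(-97, 849) (P = Mul(Rational(-1, 3), Mul(Add(339, 1795), Pow(Add(-8200, 14426), -1))) = Mul(Rational(-1, 3), Mul(2134, Pow(6226, -1))) = Mul(Rational(-1, 3), Mul(2134, Rational(1, 6226))) = Mul(Rational(-1, 3), Rational(97, 283)) = Rational(-97, 849) ≈ -0.11425)
Pow(Add(Function('I')(Function('J')(Mul(Add(3, 6), 2))), P), Rational(1, 2)) = Pow(Add(-38, Rational(-97, 849)), Rational(1, 2)) = Pow(Rational(-32359, 849), Rational(1, 2)) = Mul(Rational(1, 849), I, Pow(27472791, Rational(1, 2)))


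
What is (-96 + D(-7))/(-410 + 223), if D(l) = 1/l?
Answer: 673/1309 ≈ 0.51413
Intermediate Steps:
(-96 + D(-7))/(-410 + 223) = (-96 + 1/(-7))/(-410 + 223) = (-96 - ⅐)/(-187) = -673/7*(-1/187) = 673/1309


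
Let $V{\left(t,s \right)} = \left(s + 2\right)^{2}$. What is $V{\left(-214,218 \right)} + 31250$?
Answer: $79650$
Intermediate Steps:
$V{\left(t,s \right)} = \left(2 + s\right)^{2}$
$V{\left(-214,218 \right)} + 31250 = \left(2 + 218\right)^{2} + 31250 = 220^{2} + 31250 = 48400 + 31250 = 79650$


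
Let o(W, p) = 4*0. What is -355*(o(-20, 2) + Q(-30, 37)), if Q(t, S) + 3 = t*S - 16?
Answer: 400795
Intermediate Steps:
Q(t, S) = -19 + S*t (Q(t, S) = -3 + (t*S - 16) = -3 + (S*t - 16) = -3 + (-16 + S*t) = -19 + S*t)
o(W, p) = 0
-355*(o(-20, 2) + Q(-30, 37)) = -355*(0 + (-19 + 37*(-30))) = -355*(0 + (-19 - 1110)) = -355*(0 - 1129) = -355*(-1129) = 400795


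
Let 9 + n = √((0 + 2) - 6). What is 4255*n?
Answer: -38295 + 8510*I ≈ -38295.0 + 8510.0*I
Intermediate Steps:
n = -9 + 2*I (n = -9 + √((0 + 2) - 6) = -9 + √(2 - 6) = -9 + √(-4) = -9 + 2*I ≈ -9.0 + 2.0*I)
4255*n = 4255*(-9 + 2*I) = -38295 + 8510*I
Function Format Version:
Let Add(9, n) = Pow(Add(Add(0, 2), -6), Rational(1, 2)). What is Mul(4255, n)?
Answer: Add(-38295, Mul(8510, I)) ≈ Add(-38295., Mul(8510.0, I))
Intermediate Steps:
n = Add(-9, Mul(2, I)) (n = Add(-9, Pow(Add(Add(0, 2), -6), Rational(1, 2))) = Add(-9, Pow(Add(2, -6), Rational(1, 2))) = Add(-9, Pow(-4, Rational(1, 2))) = Add(-9, Mul(2, I)) ≈ Add(-9.0000, Mul(2.0000, I)))
Mul(4255, n) = Mul(4255, Add(-9, Mul(2, I))) = Add(-38295, Mul(8510, I))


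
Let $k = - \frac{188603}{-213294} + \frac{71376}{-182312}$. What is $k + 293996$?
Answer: $\frac{1429045500040835}{4860756966} \approx 2.94 \cdot 10^{5}$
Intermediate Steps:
$k = \frac{2395064699}{4860756966}$ ($k = \left(-188603\right) \left(- \frac{1}{213294}\right) + 71376 \left(- \frac{1}{182312}\right) = \frac{188603}{213294} - \frac{8922}{22789} = \frac{2395064699}{4860756966} \approx 0.49273$)
$k + 293996 = \frac{2395064699}{4860756966} + 293996 = \frac{1429045500040835}{4860756966}$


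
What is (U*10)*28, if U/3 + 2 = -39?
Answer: -34440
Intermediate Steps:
U = -123 (U = -6 + 3*(-39) = -6 - 117 = -123)
(U*10)*28 = -123*10*28 = -1230*28 = -34440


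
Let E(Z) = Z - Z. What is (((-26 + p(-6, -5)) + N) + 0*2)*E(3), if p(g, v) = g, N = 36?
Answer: 0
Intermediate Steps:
E(Z) = 0
(((-26 + p(-6, -5)) + N) + 0*2)*E(3) = (((-26 - 6) + 36) + 0*2)*0 = ((-32 + 36) + 0)*0 = (4 + 0)*0 = 4*0 = 0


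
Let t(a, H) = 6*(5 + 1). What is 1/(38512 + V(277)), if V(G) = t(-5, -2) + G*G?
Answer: 1/115277 ≈ 8.6748e-6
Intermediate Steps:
t(a, H) = 36 (t(a, H) = 6*6 = 36)
V(G) = 36 + G² (V(G) = 36 + G*G = 36 + G²)
1/(38512 + V(277)) = 1/(38512 + (36 + 277²)) = 1/(38512 + (36 + 76729)) = 1/(38512 + 76765) = 1/115277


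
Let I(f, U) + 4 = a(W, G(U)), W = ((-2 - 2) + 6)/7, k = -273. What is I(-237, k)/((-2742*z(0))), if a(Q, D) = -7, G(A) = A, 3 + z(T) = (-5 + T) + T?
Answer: -11/21936 ≈ -0.00050146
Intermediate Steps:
z(T) = -8 + 2*T (z(T) = -3 + ((-5 + T) + T) = -3 + (-5 + 2*T) = -8 + 2*T)
W = 2/7 (W = (-4 + 6)*(⅐) = 2*(⅐) = 2/7 ≈ 0.28571)
I(f, U) = -11 (I(f, U) = -4 - 7 = -11)
I(-237, k)/((-2742*z(0))) = -11*(-1/(2742*(-8 + 2*0))) = -11*(-1/(2742*(-8 + 0))) = -11/((-2742*(-8))) = -11/21936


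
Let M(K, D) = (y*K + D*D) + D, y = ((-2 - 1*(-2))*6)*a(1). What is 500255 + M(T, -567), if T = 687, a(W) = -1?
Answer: 821177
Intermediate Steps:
y = 0 (y = ((-2 - 1*(-2))*6)*(-1) = ((-2 + 2)*6)*(-1) = (0*6)*(-1) = 0*(-1) = 0)
M(K, D) = D + D² (M(K, D) = (0*K + D*D) + D = (0 + D²) + D = D² + D = D + D²)
500255 + M(T, -567) = 500255 - 567*(1 - 567) = 500255 - 567*(-566) = 500255 + 320922 = 821177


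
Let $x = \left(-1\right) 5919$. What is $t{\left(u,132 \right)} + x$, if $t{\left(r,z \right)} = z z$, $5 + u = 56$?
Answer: $11505$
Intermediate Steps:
$u = 51$ ($u = -5 + 56 = 51$)
$t{\left(r,z \right)} = z^{2}$
$x = -5919$
$t{\left(u,132 \right)} + x = 132^{2} - 5919 = 17424 - 5919 = 11505$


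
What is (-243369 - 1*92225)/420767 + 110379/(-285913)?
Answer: -142394528015/120302755271 ≈ -1.1836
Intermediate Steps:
(-243369 - 1*92225)/420767 + 110379/(-285913) = (-243369 - 92225)*(1/420767) + 110379*(-1/285913) = -335594*1/420767 - 110379/285913 = -335594/420767 - 110379/285913 = -142394528015/120302755271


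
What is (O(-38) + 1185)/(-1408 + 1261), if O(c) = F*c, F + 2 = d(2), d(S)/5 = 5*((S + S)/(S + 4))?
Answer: -269/63 ≈ -4.2698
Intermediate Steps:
d(S) = 50*S/(4 + S) (d(S) = 5*(5*((S + S)/(S + 4))) = 5*(5*((2*S)/(4 + S))) = 5*(5*(2*S/(4 + S))) = 5*(10*S/(4 + S)) = 50*S/(4 + S))
F = 44/3 (F = -2 + 50*2/(4 + 2) = -2 + 50*2/6 = -2 + 50*2*(1/6) = -2 + 50/3 = 44/3 ≈ 14.667)
O(c) = 44*c/3
(O(-38) + 1185)/(-1408 + 1261) = ((44/3)*(-38) + 1185)/(-1408 + 1261) = (-1672/3 + 1185)/(-147) = (1883/3)*(-1/147) = -269/63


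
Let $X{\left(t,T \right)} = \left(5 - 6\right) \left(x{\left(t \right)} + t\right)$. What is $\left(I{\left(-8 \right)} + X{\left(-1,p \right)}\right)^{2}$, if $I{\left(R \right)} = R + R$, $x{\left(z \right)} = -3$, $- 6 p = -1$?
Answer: $144$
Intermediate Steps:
$p = \frac{1}{6}$ ($p = \left(- \frac{1}{6}\right) \left(-1\right) = \frac{1}{6} \approx 0.16667$)
$X{\left(t,T \right)} = 3 - t$ ($X{\left(t,T \right)} = \left(5 - 6\right) \left(-3 + t\right) = - (-3 + t) = 3 - t$)
$I{\left(R \right)} = 2 R$
$\left(I{\left(-8 \right)} + X{\left(-1,p \right)}\right)^{2} = \left(2 \left(-8\right) + \left(3 - -1\right)\right)^{2} = \left(-16 + \left(3 + 1\right)\right)^{2} = \left(-16 + 4\right)^{2} = \left(-12\right)^{2} = 144$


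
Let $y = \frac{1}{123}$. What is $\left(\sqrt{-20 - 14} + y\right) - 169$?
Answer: $- \frac{20786}{123} + i \sqrt{34} \approx -168.99 + 5.831 i$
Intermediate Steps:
$y = \frac{1}{123} \approx 0.0081301$
$\left(\sqrt{-20 - 14} + y\right) - 169 = \left(\sqrt{-20 - 14} + \frac{1}{123}\right) - 169 = \left(\sqrt{-34} + \frac{1}{123}\right) - 169 = \left(i \sqrt{34} + \frac{1}{123}\right) - 169 = \left(\frac{1}{123} + i \sqrt{34}\right) - 169 = - \frac{20786}{123} + i \sqrt{34}$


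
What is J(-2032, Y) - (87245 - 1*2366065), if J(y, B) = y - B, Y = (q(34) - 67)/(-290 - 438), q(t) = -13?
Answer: 207187698/91 ≈ 2.2768e+6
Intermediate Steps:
Y = 10/91 (Y = (-13 - 67)/(-290 - 438) = -80/(-728) = -80*(-1/728) = 10/91 ≈ 0.10989)
J(-2032, Y) - (87245 - 1*2366065) = (-2032 - 1*10/91) - (87245 - 1*2366065) = (-2032 - 10/91) - (87245 - 2366065) = -184922/91 - 1*(-2278820) = -184922/91 + 2278820 = 207187698/91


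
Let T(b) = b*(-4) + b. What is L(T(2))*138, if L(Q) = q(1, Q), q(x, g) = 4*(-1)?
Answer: -552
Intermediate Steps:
q(x, g) = -4
T(b) = -3*b (T(b) = -4*b + b = -3*b)
L(Q) = -4
L(T(2))*138 = -4*138 = -552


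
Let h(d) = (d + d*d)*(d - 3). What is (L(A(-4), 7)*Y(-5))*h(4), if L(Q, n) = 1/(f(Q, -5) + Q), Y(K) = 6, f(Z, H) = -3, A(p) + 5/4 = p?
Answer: -160/11 ≈ -14.545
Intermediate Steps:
A(p) = -5/4 + p
h(d) = (-3 + d)*(d + d²) (h(d) = (d + d²)*(-3 + d) = (-3 + d)*(d + d²))
L(Q, n) = 1/(-3 + Q)
(L(A(-4), 7)*Y(-5))*h(4) = (6/(-3 + (-5/4 - 4)))*(4*(-3 + 4² - 2*4)) = (6/(-3 - 21/4))*(4*(-3 + 16 - 8)) = (6/(-33/4))*(4*5) = -4/33*6*20 = -8/11*20 = -160/11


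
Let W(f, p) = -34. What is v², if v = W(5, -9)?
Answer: 1156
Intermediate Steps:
v = -34
v² = (-34)² = 1156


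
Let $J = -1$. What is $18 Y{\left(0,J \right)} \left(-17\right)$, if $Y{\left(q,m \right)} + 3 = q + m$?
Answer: $1224$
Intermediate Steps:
$Y{\left(q,m \right)} = -3 + m + q$ ($Y{\left(q,m \right)} = -3 + \left(q + m\right) = -3 + \left(m + q\right) = -3 + m + q$)
$18 Y{\left(0,J \right)} \left(-17\right) = 18 \left(-3 - 1 + 0\right) \left(-17\right) = 18 \left(-4\right) \left(-17\right) = \left(-72\right) \left(-17\right) = 1224$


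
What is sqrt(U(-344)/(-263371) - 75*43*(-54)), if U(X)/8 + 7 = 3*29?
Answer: sqrt(12079789827522710)/263371 ≈ 417.31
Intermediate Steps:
U(X) = 640 (U(X) = -56 + 8*(3*29) = -56 + 8*87 = -56 + 696 = 640)
sqrt(U(-344)/(-263371) - 75*43*(-54)) = sqrt(640/(-263371) - 75*43*(-54)) = sqrt(640*(-1/263371) - 3225*(-54)) = sqrt(-640/263371 + 174150) = sqrt(45866059010/263371) = sqrt(12079789827522710)/263371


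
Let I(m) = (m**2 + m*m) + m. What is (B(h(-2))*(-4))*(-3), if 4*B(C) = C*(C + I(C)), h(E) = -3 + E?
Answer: -600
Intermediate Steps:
I(m) = m + 2*m**2 (I(m) = (m**2 + m**2) + m = 2*m**2 + m = m + 2*m**2)
B(C) = C*(C + C*(1 + 2*C))/4 (B(C) = (C*(C + C*(1 + 2*C)))/4 = C*(C + C*(1 + 2*C))/4)
(B(h(-2))*(-4))*(-3) = (((-3 - 2)**2*(1 + (-3 - 2))/2)*(-4))*(-3) = (((1/2)*(-5)**2*(1 - 5))*(-4))*(-3) = (((1/2)*25*(-4))*(-4))*(-3) = -50*(-4)*(-3) = 200*(-3) = -600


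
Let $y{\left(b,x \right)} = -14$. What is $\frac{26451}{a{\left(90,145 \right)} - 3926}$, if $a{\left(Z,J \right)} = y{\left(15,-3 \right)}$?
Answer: $- \frac{26451}{3940} \approx -6.7135$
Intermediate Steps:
$a{\left(Z,J \right)} = -14$
$\frac{26451}{a{\left(90,145 \right)} - 3926} = \frac{26451}{-14 - 3926} = \frac{26451}{-3940} = 26451 \left(- \frac{1}{3940}\right) = - \frac{26451}{3940}$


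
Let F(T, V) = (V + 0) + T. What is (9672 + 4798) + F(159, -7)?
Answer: 14622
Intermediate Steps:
F(T, V) = T + V (F(T, V) = V + T = T + V)
(9672 + 4798) + F(159, -7) = (9672 + 4798) + (159 - 7) = 14470 + 152 = 14622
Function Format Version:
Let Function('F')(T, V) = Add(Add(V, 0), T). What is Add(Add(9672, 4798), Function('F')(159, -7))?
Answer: 14622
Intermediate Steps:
Function('F')(T, V) = Add(T, V) (Function('F')(T, V) = Add(V, T) = Add(T, V))
Add(Add(9672, 4798), Function('F')(159, -7)) = Add(Add(9672, 4798), Add(159, -7)) = Add(14470, 152) = 14622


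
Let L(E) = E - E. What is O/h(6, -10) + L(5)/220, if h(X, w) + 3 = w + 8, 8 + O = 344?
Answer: -336/5 ≈ -67.200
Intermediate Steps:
L(E) = 0
O = 336 (O = -8 + 344 = 336)
h(X, w) = 5 + w (h(X, w) = -3 + (w + 8) = -3 + (8 + w) = 5 + w)
O/h(6, -10) + L(5)/220 = 336/(5 - 10) + 0/220 = 336/(-5) + 0*(1/220) = 336*(-⅕) + 0 = -336/5 + 0 = -336/5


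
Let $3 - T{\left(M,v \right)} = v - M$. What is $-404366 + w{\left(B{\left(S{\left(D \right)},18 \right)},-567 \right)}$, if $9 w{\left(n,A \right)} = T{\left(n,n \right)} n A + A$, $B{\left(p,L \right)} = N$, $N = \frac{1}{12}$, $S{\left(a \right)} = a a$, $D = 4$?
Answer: $- \frac{1617779}{4} \approx -4.0445 \cdot 10^{5}$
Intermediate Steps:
$T{\left(M,v \right)} = 3 + M - v$ ($T{\left(M,v \right)} = 3 - \left(v - M\right) = 3 + \left(M - v\right) = 3 + M - v$)
$S{\left(a \right)} = a^{2}$
$N = \frac{1}{12} \approx 0.083333$
$B{\left(p,L \right)} = \frac{1}{12}$
$w{\left(n,A \right)} = \frac{A}{9} + \frac{A n}{3}$ ($w{\left(n,A \right)} = \frac{\left(3 + n - n\right) n A + A}{9} = \frac{3 n A + A}{9} = \frac{3 A n + A}{9} = \frac{A + 3 A n}{9} = \frac{A}{9} + \frac{A n}{3}$)
$-404366 + w{\left(B{\left(S{\left(D \right)},18 \right)},-567 \right)} = -404366 + \frac{1}{9} \left(-567\right) \left(1 + 3 \cdot \frac{1}{12}\right) = -404366 + \frac{1}{9} \left(-567\right) \left(1 + \frac{1}{4}\right) = -404366 + \frac{1}{9} \left(-567\right) \frac{5}{4} = -404366 - \frac{315}{4} = - \frac{1617779}{4}$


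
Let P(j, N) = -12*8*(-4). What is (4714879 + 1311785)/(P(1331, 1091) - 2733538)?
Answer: -3013332/1366577 ≈ -2.2050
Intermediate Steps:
P(j, N) = 384 (P(j, N) = -96*(-4) = 384)
(4714879 + 1311785)/(P(1331, 1091) - 2733538) = (4714879 + 1311785)/(384 - 2733538) = 6026664/(-2733154) = 6026664*(-1/2733154) = -3013332/1366577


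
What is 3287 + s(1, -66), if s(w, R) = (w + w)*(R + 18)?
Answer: 3191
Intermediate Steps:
s(w, R) = 2*w*(18 + R) (s(w, R) = (2*w)*(18 + R) = 2*w*(18 + R))
3287 + s(1, -66) = 3287 + 2*1*(18 - 66) = 3287 + 2*1*(-48) = 3287 - 96 = 3191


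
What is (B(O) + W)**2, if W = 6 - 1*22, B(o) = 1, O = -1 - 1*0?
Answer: 225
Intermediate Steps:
O = -1 (O = -1 + 0 = -1)
W = -16 (W = 6 - 22 = -16)
(B(O) + W)**2 = (1 - 16)**2 = (-15)**2 = 225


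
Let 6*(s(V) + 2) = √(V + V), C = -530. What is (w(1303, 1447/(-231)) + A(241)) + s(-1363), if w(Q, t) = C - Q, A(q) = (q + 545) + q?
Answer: -808 + I*√2726/6 ≈ -808.0 + 8.7019*I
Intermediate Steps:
A(q) = 545 + 2*q (A(q) = (545 + q) + q = 545 + 2*q)
w(Q, t) = -530 - Q
s(V) = -2 + √2*√V/6 (s(V) = -2 + √(V + V)/6 = -2 + √(2*V)/6 = -2 + (√2*√V)/6 = -2 + √2*√V/6)
(w(1303, 1447/(-231)) + A(241)) + s(-1363) = ((-530 - 1*1303) + (545 + 2*241)) + (-2 + √2*√(-1363)/6) = ((-530 - 1303) + (545 + 482)) + (-2 + √2*(I*√1363)/6) = (-1833 + 1027) + (-2 + I*√2726/6) = -806 + (-2 + I*√2726/6) = -808 + I*√2726/6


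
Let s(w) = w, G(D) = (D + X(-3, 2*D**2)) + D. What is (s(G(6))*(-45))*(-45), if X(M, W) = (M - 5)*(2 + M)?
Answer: 40500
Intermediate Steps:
X(M, W) = (-5 + M)*(2 + M)
G(D) = 8 + 2*D (G(D) = (D + (-10 + (-3)**2 - 3*(-3))) + D = (D + (-10 + 9 + 9)) + D = (D + 8) + D = (8 + D) + D = 8 + 2*D)
(s(G(6))*(-45))*(-45) = ((8 + 2*6)*(-45))*(-45) = ((8 + 12)*(-45))*(-45) = (20*(-45))*(-45) = -900*(-45) = 40500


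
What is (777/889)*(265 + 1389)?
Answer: 183594/127 ≈ 1445.6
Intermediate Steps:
(777/889)*(265 + 1389) = (777*(1/889))*1654 = (111/127)*1654 = 183594/127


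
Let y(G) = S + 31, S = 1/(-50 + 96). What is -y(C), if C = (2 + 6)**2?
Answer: -1427/46 ≈ -31.022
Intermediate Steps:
C = 64 (C = 8**2 = 64)
S = 1/46 ≈ 0.021739
y(G) = 1427/46 (y(G) = 1/46 + 31 = 1427/46)
-y(C) = -1*1427/46 = -1427/46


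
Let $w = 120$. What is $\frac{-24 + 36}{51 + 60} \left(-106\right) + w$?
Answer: $\frac{4016}{37} \approx 108.54$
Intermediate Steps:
$\frac{-24 + 36}{51 + 60} \left(-106\right) + w = \frac{-24 + 36}{51 + 60} \left(-106\right) + 120 = \frac{12}{111} \left(-106\right) + 120 = 12 \cdot \frac{1}{111} \left(-106\right) + 120 = \frac{4}{37} \left(-106\right) + 120 = - \frac{424}{37} + 120 = \frac{4016}{37}$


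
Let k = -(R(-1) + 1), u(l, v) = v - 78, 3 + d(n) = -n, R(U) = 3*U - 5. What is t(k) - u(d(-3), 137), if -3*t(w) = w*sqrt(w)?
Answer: -59 - 7*sqrt(7)/3 ≈ -65.173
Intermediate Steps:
R(U) = -5 + 3*U
d(n) = -3 - n
u(l, v) = -78 + v
k = 7 (k = -((-5 + 3*(-1)) + 1) = -((-5 - 3) + 1) = -(-8 + 1) = -1*(-7) = 7)
t(w) = -w**(3/2)/3 (t(w) = -w*sqrt(w)/3 = -w**(3/2)/3)
t(k) - u(d(-3), 137) = -7*sqrt(7)/3 - (-78 + 137) = -7*sqrt(7)/3 - 1*59 = -7*sqrt(7)/3 - 59 = -59 - 7*sqrt(7)/3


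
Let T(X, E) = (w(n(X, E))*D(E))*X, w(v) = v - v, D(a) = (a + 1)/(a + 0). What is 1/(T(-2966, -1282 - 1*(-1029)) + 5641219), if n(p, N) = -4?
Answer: 1/5641219 ≈ 1.7727e-7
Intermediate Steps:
D(a) = (1 + a)/a
w(v) = 0
T(X, E) = 0 (T(X, E) = (0*((1 + E)/E))*X = 0*X = 0)
1/(T(-2966, -1282 - 1*(-1029)) + 5641219) = 1/(0 + 5641219) = 1/5641219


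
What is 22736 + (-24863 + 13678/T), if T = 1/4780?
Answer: 65378713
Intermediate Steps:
T = 1/4780 ≈ 0.00020921
22736 + (-24863 + 13678/T) = 22736 + (-24863 + 13678/(1/4780)) = 22736 + (-24863 + 13678*4780) = 22736 + (-24863 + 65380840) = 22736 + 65355977 = 65378713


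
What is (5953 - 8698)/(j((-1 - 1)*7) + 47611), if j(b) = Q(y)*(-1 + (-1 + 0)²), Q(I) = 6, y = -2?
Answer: -2745/47611 ≈ -0.057655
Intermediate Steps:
j(b) = 0 (j(b) = 6*(-1 + (-1 + 0)²) = 6*(-1 + (-1)²) = 6*(-1 + 1) = 6*0 = 0)
(5953 - 8698)/(j((-1 - 1)*7) + 47611) = (5953 - 8698)/(0 + 47611) = -2745/47611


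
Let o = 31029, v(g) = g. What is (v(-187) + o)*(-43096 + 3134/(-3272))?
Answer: -1087282633283/818 ≈ -1.3292e+9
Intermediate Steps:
(v(-187) + o)*(-43096 + 3134/(-3272)) = (-187 + 31029)*(-43096 + 3134/(-3272)) = 30842*(-43096 + 3134*(-1/3272)) = 30842*(-43096 - 1567/1636) = 30842*(-70506623/1636) = -1087282633283/818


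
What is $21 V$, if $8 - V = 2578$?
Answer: $-53970$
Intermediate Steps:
$V = -2570$ ($V = 8 - 2578 = -2570$)
$21 V = 21 \left(-2570\right) = -53970$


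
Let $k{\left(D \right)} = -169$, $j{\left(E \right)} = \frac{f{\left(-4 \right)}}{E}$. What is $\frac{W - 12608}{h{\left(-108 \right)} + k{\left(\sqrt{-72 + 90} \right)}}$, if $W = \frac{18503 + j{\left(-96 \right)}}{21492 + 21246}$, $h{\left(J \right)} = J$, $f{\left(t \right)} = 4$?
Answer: $\frac{12931732825}{284122224} \approx 45.515$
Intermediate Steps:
$j{\left(E \right)} = \frac{4}{E}$
$W = \frac{444071}{1025712}$ ($W = \frac{18503 + \frac{4}{-96}}{21492 + 21246} = \frac{18503 + 4 \left(- \frac{1}{96}\right)}{42738} = \left(18503 - \frac{1}{24}\right) \frac{1}{42738} = \frac{444071}{24} \cdot \frac{1}{42738} = \frac{444071}{1025712} \approx 0.43294$)
$\frac{W - 12608}{h{\left(-108 \right)} + k{\left(\sqrt{-72 + 90} \right)}} = \frac{\frac{444071}{1025712} - 12608}{-108 - 169} = - \frac{12931732825}{1025712 \left(-277\right)} = \left(- \frac{12931732825}{1025712}\right) \left(- \frac{1}{277}\right) = \frac{12931732825}{284122224}$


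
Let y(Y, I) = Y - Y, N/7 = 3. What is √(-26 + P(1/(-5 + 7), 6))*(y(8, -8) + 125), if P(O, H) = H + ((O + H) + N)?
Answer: 125*√30/2 ≈ 342.33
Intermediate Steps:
N = 21 (N = 7*3 = 21)
y(Y, I) = 0
P(O, H) = 21 + O + 2*H (P(O, H) = H + ((O + H) + 21) = H + ((H + O) + 21) = H + (21 + H + O) = 21 + O + 2*H)
√(-26 + P(1/(-5 + 7), 6))*(y(8, -8) + 125) = √(-26 + (21 + 1/(-5 + 7) + 2*6))*(0 + 125) = √(-26 + (21 + 1/2 + 12))*125 = √(-26 + (21 + ½ + 12))*125 = √(-26 + 67/2)*125 = √(15/2)*125 = (√30/2)*125 = 125*√30/2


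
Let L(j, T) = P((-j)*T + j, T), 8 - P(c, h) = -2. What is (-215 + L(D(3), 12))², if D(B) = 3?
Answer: 42025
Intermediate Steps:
P(c, h) = 10 (P(c, h) = 8 - 1*(-2) = 8 + 2 = 10)
L(j, T) = 10
(-215 + L(D(3), 12))² = (-215 + 10)² = (-205)² = 42025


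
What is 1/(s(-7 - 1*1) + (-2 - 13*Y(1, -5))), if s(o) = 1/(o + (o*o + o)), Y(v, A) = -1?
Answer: 48/529 ≈ 0.090737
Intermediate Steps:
s(o) = 1/(o² + 2*o) (s(o) = 1/(o + (o² + o)) = 1/(o + (o + o²)) = 1/(o² + 2*o))
1/(s(-7 - 1*1) + (-2 - 13*Y(1, -5))) = 1/(1/((-7 - 1*1)*(2 + (-7 - 1*1))) + (-2 - 13*(-1))) = 1/(1/((-7 - 1)*(2 + (-7 - 1))) + (-2 + 13)) = 1/(1/((-8)*(2 - 8)) + 11) = 1/(-⅛/(-6) + 11) = 1/(-⅛*(-⅙) + 11) = 1/(1/48 + 11) = 1/(529/48) = 48/529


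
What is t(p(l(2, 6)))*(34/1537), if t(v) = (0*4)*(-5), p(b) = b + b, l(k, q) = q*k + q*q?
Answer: 0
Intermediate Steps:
l(k, q) = q² + k*q (l(k, q) = k*q + q² = q² + k*q)
p(b) = 2*b
t(v) = 0 (t(v) = 0*(-5) = 0)
t(p(l(2, 6)))*(34/1537) = 0*(34/1537) = 0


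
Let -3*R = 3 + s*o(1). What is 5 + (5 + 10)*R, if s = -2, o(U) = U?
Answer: 0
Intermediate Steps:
R = -⅓ (R = -(3 - 2*1)/3 = -(3 - 2)/3 = -⅓*1 = -⅓ ≈ -0.33333)
5 + (5 + 10)*R = 5 + (5 + 10)*(-⅓) = 5 + 15*(-⅓) = 5 - 5 = 0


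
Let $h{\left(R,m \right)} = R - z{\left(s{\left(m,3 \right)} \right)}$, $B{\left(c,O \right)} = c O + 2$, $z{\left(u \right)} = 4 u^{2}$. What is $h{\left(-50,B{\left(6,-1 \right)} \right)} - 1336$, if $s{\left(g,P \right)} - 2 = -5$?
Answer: $-1422$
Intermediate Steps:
$s{\left(g,P \right)} = -3$ ($s{\left(g,P \right)} = 2 - 5 = -3$)
$B{\left(c,O \right)} = 2 + O c$ ($B{\left(c,O \right)} = O c + 2 = 2 + O c$)
$h{\left(R,m \right)} = -36 + R$ ($h{\left(R,m \right)} = R - 4 \left(-3\right)^{2} = R - 4 \cdot 9 = R - 36 = -36 + R$)
$h{\left(-50,B{\left(6,-1 \right)} \right)} - 1336 = \left(-36 - 50\right) - 1336 = -86 - 1336 = -1422$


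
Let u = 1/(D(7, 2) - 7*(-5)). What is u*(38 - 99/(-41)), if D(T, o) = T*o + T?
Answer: 1657/2296 ≈ 0.72169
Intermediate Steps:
D(T, o) = T + T*o
u = 1/56 (u = 1/(7*(1 + 2) - 7*(-5)) = 1/(7*3 + 35) = 1/(21 + 35) = 1/56 ≈ 0.017857)
u*(38 - 99/(-41)) = (38 - 99/(-41))/56 = (38 - 99*(-1/41))/56 = (38 + 99/41)/56 = (1/56)*(1657/41) = 1657/2296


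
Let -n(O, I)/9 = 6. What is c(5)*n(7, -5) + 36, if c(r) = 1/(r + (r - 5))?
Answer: 126/5 ≈ 25.200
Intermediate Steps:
n(O, I) = -54 (n(O, I) = -9*6 = -54)
c(r) = 1/(-5 + 2*r) (c(r) = 1/(r + (-5 + r)) = 1/(-5 + 2*r))
c(5)*n(7, -5) + 36 = -54/(-5 + 2*5) + 36 = -54/(-5 + 10) + 36 = -54/5 + 36 = 126/5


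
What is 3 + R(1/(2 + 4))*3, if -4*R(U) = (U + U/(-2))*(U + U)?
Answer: 143/48 ≈ 2.9792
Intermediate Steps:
R(U) = -U**2/4 (R(U) = -(U + U/(-2))*(U + U)/4 = -(U + U*(-1/2))*2*U/4 = -(U - U/2)*2*U/4 = -U/2*2*U/4 = -U**2/4)
3 + R(1/(2 + 4))*3 = 3 - 1/(4*(2 + 4)**2)*3 = 3 - (1/6)**2/4*3 = 3 - 1/4*1/36*3 = 3 - 1/144*3 = 3 - 1/48 = 143/48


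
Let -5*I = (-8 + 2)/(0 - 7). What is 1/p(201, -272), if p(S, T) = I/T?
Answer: 4760/3 ≈ 1586.7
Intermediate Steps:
I = -6/35 (I = -(-8 + 2)/(5*(0 - 7)) = -(-6)/(5*(-7)) = -(-6)*(-1)/(5*7) = -1/5*6/7 = -6/35 ≈ -0.17143)
p(S, T) = -6/(35*T)
1/p(201, -272) = 1/(-6/35/(-272)) = 1/(-6/35*(-1/272)) = 1/(3/4760) = 4760/3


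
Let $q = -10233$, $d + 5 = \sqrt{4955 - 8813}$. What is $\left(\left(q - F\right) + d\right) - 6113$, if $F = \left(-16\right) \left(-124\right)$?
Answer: $-18335 + i \sqrt{3858} \approx -18335.0 + 62.113 i$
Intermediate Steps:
$F = 1984$
$d = -5 + i \sqrt{3858}$ ($d = -5 + \sqrt{4955 - 8813} = -5 + \sqrt{-3858} = -5 + i \sqrt{3858} \approx -5.0 + 62.113 i$)
$\left(\left(q - F\right) + d\right) - 6113 = \left(\left(-10233 - 1984\right) - \left(5 - i \sqrt{3858}\right)\right) - 6113 = \left(-12217 - \left(5 - i \sqrt{3858}\right)\right) - 6113 = \left(-12222 + i \sqrt{3858}\right) - 6113 = -18335 + i \sqrt{3858}$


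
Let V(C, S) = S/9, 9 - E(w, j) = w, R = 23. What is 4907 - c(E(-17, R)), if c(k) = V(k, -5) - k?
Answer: 44402/9 ≈ 4933.6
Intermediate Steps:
E(w, j) = 9 - w
V(C, S) = S/9 (V(C, S) = S*(⅑) = S/9)
c(k) = -5/9 - k (c(k) = (⅑)*(-5) - k = -5/9 - k)
4907 - c(E(-17, R)) = 4907 - (-5/9 - (9 - 1*(-17))) = 4907 - (-5/9 - (9 + 17)) = 4907 - (-5/9 - 1*26) = 4907 - (-5/9 - 26) = 4907 - 1*(-239/9) = 4907 + 239/9 = 44402/9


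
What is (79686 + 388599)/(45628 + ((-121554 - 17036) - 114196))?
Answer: -468285/207158 ≈ -2.2605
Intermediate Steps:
(79686 + 388599)/(45628 + ((-121554 - 17036) - 114196)) = 468285/(45628 + (-138590 - 114196)) = 468285/(45628 - 252786) = 468285/(-207158) = 468285*(-1/207158) = -468285/207158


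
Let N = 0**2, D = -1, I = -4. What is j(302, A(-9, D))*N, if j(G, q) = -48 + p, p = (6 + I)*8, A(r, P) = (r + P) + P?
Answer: 0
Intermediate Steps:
A(r, P) = r + 2*P (A(r, P) = (P + r) + P = r + 2*P)
p = 16 (p = (6 - 4)*8 = 2*8 = 16)
N = 0
j(G, q) = -32 (j(G, q) = -48 + 16 = -32)
j(302, A(-9, D))*N = -32*0 = 0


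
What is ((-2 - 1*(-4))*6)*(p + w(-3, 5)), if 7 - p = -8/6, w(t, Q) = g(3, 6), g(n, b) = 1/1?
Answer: 112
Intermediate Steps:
g(n, b) = 1
w(t, Q) = 1
p = 25/3 (p = 7 - (-8)/6 = 7 - 1*(-4/3) = 7 + 4/3 = 25/3 ≈ 8.3333)
((-2 - 1*(-4))*6)*(p + w(-3, 5)) = ((-2 - 1*(-4))*6)*(25/3 + 1) = ((-2 + 4)*6)*(28/3) = (2*6)*(28/3) = 12*(28/3) = 112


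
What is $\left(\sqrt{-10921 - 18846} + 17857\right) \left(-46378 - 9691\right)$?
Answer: $-1001224133 - 953173 i \sqrt{103} \approx -1.0012 \cdot 10^{9} - 9.6736 \cdot 10^{6} i$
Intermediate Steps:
$\left(\sqrt{-10921 - 18846} + 17857\right) \left(-46378 - 9691\right) = \left(\sqrt{-29767} + 17857\right) \left(-46378 - 9691\right) = \left(17 i \sqrt{103} + 17857\right) \left(-56069\right) = \left(17857 + 17 i \sqrt{103}\right) \left(-56069\right) = -1001224133 - 953173 i \sqrt{103}$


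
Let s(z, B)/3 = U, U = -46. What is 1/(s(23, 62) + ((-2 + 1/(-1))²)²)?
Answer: -1/57 ≈ -0.017544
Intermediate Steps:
s(z, B) = -138 (s(z, B) = 3*(-46) = -138)
1/(s(23, 62) + ((-2 + 1/(-1))²)²) = 1/(-138 + ((-2 + 1/(-1))²)²) = 1/(-138 + ((-2 - 1)²)²) = 1/(-138 + ((-3)²)²) = 1/(-138 + 9²) = 1/(-138 + 81) = 1/(-57) = -1/57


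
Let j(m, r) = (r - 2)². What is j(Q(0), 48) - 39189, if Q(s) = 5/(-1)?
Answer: -37073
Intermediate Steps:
Q(s) = -5 (Q(s) = 5*(-1) = -5)
j(m, r) = (-2 + r)²
j(Q(0), 48) - 39189 = (-2 + 48)² - 39189 = 46² - 39189 = 2116 - 39189 = -37073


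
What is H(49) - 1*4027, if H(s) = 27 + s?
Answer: -3951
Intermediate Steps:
H(49) - 1*4027 = (27 + 49) - 1*4027 = 76 - 4027 = -3951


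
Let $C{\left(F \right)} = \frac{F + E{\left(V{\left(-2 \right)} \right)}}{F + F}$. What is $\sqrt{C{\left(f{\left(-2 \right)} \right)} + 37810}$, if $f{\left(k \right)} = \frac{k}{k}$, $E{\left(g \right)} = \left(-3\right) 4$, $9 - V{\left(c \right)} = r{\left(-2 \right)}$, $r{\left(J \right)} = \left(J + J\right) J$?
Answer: $\frac{3 \sqrt{16802}}{2} \approx 194.43$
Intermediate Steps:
$r{\left(J \right)} = 2 J^{2}$ ($r{\left(J \right)} = 2 J J = 2 J^{2}$)
$V{\left(c \right)} = 1$ ($V{\left(c \right)} = 9 - 2 \left(-2\right)^{2} = 9 - 2 \cdot 4 = 9 - 8 = 1$)
$E{\left(g \right)} = -12$
$f{\left(k \right)} = 1$
$C{\left(F \right)} = \frac{-12 + F}{2 F}$ ($C{\left(F \right)} = \frac{F - 12}{F + F} = \frac{-12 + F}{2 F}$)
$\sqrt{C{\left(f{\left(-2 \right)} \right)} + 37810} = \sqrt{\frac{-12 + 1}{2 \cdot 1} + 37810} = \sqrt{\frac{1}{2} \cdot 1 \left(-11\right) + 37810} = \sqrt{- \frac{11}{2} + 37810} = \sqrt{\frac{75609}{2}} = \frac{3 \sqrt{16802}}{2}$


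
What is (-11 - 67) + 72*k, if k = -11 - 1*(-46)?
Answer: 2442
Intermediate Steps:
k = 35 (k = -11 + 46 = 35)
(-11 - 67) + 72*k = (-11 - 67) + 72*35 = -78 + 2520 = 2442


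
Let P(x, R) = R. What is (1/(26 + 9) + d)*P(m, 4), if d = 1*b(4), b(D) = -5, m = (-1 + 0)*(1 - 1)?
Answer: -696/35 ≈ -19.886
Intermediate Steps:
m = 0 (m = -1*0 = 0)
d = -5 (d = 1*(-5) = -5)
(1/(26 + 9) + d)*P(m, 4) = (1/(26 + 9) - 5)*4 = (1/35 - 5)*4 = -174/35*4 = -696/35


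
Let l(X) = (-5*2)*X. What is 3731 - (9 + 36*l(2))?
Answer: 4442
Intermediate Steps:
l(X) = -10*X
3731 - (9 + 36*l(2)) = 3731 - (9 + 36*(-10*2)) = 3731 - (9 + 36*(-20)) = 3731 - (9 - 720) = 3731 - 1*(-711) = 3731 + 711 = 4442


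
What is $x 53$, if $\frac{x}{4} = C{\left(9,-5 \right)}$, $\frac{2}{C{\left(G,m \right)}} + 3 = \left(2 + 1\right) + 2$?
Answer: $212$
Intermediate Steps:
$C{\left(G,m \right)} = 1$ ($C{\left(G,m \right)} = \frac{2}{-3 + \left(\left(2 + 1\right) + 2\right)} = \frac{2}{-3 + \left(3 + 2\right)} = \frac{2}{-3 + 5} = \frac{2}{2} = 2 \cdot \frac{1}{2} = 1$)
$x = 4$ ($x = 4 \cdot 1 = 4$)
$x 53 = 4 \cdot 53 = 212$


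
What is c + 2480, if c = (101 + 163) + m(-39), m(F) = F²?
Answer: 4265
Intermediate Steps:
c = 1785 (c = (101 + 163) + (-39)² = 264 + 1521 = 1785)
c + 2480 = 1785 + 2480 = 4265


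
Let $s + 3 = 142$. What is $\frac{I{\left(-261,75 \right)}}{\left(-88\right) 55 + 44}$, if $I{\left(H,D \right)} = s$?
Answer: $- \frac{139}{4796} \approx -0.028982$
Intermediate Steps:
$s = 139$ ($s = -3 + 142 = 139$)
$I{\left(H,D \right)} = 139$
$\frac{I{\left(-261,75 \right)}}{\left(-88\right) 55 + 44} = \frac{139}{\left(-88\right) 55 + 44} = \frac{139}{-4840 + 44} = \frac{139}{-4796} = 139 \left(- \frac{1}{4796}\right) = - \frac{139}{4796}$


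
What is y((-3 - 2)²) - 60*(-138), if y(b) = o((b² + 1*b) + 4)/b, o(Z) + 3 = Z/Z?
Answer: 206998/25 ≈ 8279.9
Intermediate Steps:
o(Z) = -2 (o(Z) = -3 + Z/Z = -3 + 1 = -2)
y(b) = -2/b
y((-3 - 2)²) - 60*(-138) = -2/(-3 - 2)² - 60*(-138) = -2/((-5)²) + 8280 = -2/25 + 8280 = 206998/25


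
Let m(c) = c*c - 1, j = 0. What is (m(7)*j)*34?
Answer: 0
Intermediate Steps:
m(c) = -1 + c² (m(c) = c² - 1 = -1 + c²)
(m(7)*j)*34 = ((-1 + 7²)*0)*34 = ((-1 + 49)*0)*34 = (48*0)*34 = 0*34 = 0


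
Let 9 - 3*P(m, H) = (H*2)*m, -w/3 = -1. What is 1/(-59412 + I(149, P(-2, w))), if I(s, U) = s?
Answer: -1/59263 ≈ -1.6874e-5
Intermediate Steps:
w = 3 (w = -3*(-1) = 3)
P(m, H) = 3 - 2*H*m/3 (P(m, H) = 3 - H*2*m/3 = 3 - 2*H*m/3)
1/(-59412 + I(149, P(-2, w))) = 1/(-59412 + 149) = 1/(-59263) = -1/59263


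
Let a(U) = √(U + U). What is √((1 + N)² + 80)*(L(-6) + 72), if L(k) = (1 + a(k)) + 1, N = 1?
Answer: 4*√21*(37 + I*√3) ≈ 678.22 + 31.749*I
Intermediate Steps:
a(U) = √2*√U (a(U) = √(2*U) = √2*√U)
L(k) = 2 + √2*√k (L(k) = (1 + √2*√k) + 1 = 2 + √2*√k)
√((1 + N)² + 80)*(L(-6) + 72) = √((1 + 1)² + 80)*((2 + √2*√(-6)) + 72) = √(2² + 80)*((2 + √2*(I*√6)) + 72) = √(4 + 80)*((2 + 2*I*√3) + 72) = √84*(74 + 2*I*√3) = (2*√21)*(74 + 2*I*√3) = 2*√21*(74 + 2*I*√3)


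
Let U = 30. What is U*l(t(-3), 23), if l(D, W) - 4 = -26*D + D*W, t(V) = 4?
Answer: -240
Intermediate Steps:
l(D, W) = 4 - 26*D + D*W (l(D, W) = 4 + (-26*D + D*W) = 4 - 26*D + D*W)
U*l(t(-3), 23) = 30*(4 - 26*4 + 4*23) = 30*(4 - 104 + 92) = 30*(-8) = -240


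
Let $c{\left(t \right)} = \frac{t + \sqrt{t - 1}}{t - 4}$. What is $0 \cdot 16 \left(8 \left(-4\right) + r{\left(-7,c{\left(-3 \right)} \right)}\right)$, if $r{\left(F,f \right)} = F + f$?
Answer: $0$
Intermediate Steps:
$c{\left(t \right)} = \frac{t + \sqrt{-1 + t}}{-4 + t}$
$0 \cdot 16 \left(8 \left(-4\right) + r{\left(-7,c{\left(-3 \right)} \right)}\right) = 0 \cdot 16 \left(8 \left(-4\right) - \left(7 - \frac{-3 + \sqrt{-1 - 3}}{-4 - 3}\right)\right) = 0 \left(-32 - \left(7 - \frac{-3 + \sqrt{-4}}{-7}\right)\right) = 0 \left(-32 - \left(7 + \frac{-3 + 2 i}{7}\right)\right) = 0 \left(-32 - \left(\frac{46}{7} + \frac{2 i}{7}\right)\right) = 0 \left(- \frac{270}{7} - \frac{2 i}{7}\right) = 0$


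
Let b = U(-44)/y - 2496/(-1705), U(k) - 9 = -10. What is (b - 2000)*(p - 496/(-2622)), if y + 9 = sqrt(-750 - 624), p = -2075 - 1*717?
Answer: 241949895923872/43363947 - 3660064*I*sqrt(1374)/1907505 ≈ 5.5795e+6 - 71.124*I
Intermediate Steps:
U(k) = -1 (U(k) = 9 - 10 = -1)
p = -2792 (p = -2075 - 717 = -2792)
y = -9 + I*sqrt(1374) (y = -9 + sqrt(-750 - 624) = -9 + sqrt(-1374) = -9 + I*sqrt(1374) ≈ -9.0 + 37.068*I)
b = 2496/1705 - 1/(-9 + I*sqrt(1374)) (b = -1/(-9 + I*sqrt(1374)) - 2496/(-1705) = -1/(-9 + I*sqrt(1374)) - 2496*(-1/1705) = -1/(-9 + I*sqrt(1374)) + 2496/1705 = 2496/1705 - 1/(-9 + I*sqrt(1374)) ≈ 1.4701 + 0.025476*I)
(b - 2000)*(p - 496/(-2622)) = ((48627/33077 + I*sqrt(1374)/1455) - 2000)*(-2792 - 496/(-2622)) = (-66105373/33077 + I*sqrt(1374)/1455)*(-2792 - 496*(-1/2622)) = (-66105373/33077 + I*sqrt(1374)/1455)*(-2792 + 248/1311) = (-66105373/33077 + I*sqrt(1374)/1455)*(-3660064/1311) = 241949895923872/43363947 - 3660064*I*sqrt(1374)/1907505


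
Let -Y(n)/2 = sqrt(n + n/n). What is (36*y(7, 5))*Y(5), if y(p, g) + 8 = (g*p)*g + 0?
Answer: -12024*sqrt(6) ≈ -29453.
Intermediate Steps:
y(p, g) = -8 + p*g**2 (y(p, g) = -8 + ((g*p)*g + 0) = -8 + (p*g**2 + 0) = -8 + p*g**2)
Y(n) = -2*sqrt(1 + n) (Y(n) = -2*sqrt(n + n/n) = -2*sqrt(n + 1) = -2*sqrt(1 + n))
(36*y(7, 5))*Y(5) = (36*(-8 + 7*5**2))*(-2*sqrt(1 + 5)) = (36*(-8 + 7*25))*(-2*sqrt(6)) = (36*(-8 + 175))*(-2*sqrt(6)) = (36*167)*(-2*sqrt(6)) = 6012*(-2*sqrt(6)) = -12024*sqrt(6)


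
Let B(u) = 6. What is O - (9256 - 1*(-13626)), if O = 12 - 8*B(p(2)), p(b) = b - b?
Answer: -22918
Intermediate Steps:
p(b) = 0
O = -36 (O = 12 - 8*6 = 12 - 48 = -36)
O - (9256 - 1*(-13626)) = -36 - (9256 - 1*(-13626)) = -36 - (9256 + 13626) = -36 - 1*22882 = -36 - 22882 = -22918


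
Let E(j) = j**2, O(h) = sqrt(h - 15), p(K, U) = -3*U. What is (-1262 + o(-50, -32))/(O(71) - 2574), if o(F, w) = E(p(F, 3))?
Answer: 1519947/3312710 + 1181*sqrt(14)/3312710 ≈ 0.46016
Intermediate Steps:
O(h) = sqrt(-15 + h)
o(F, w) = 81 (o(F, w) = (-3*3)**2 = (-9)**2 = 81)
(-1262 + o(-50, -32))/(O(71) - 2574) = (-1262 + 81)/(sqrt(-15 + 71) - 2574) = -1181/(sqrt(56) - 2574) = -1181/(2*sqrt(14) - 2574) = -1181/(-2574 + 2*sqrt(14))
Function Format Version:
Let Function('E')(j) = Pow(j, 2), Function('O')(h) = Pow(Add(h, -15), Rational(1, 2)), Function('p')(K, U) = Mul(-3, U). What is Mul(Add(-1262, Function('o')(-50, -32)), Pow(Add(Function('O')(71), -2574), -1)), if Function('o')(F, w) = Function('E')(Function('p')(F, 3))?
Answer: Add(Rational(1519947, 3312710), Mul(Rational(1181, 3312710), Pow(14, Rational(1, 2)))) ≈ 0.46016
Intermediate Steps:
Function('O')(h) = Pow(Add(-15, h), Rational(1, 2))
Function('o')(F, w) = 81 (Function('o')(F, w) = Pow(Mul(-3, 3), 2) = Pow(-9, 2) = 81)
Mul(Add(-1262, Function('o')(-50, -32)), Pow(Add(Function('O')(71), -2574), -1)) = Mul(Add(-1262, 81), Pow(Add(Pow(Add(-15, 71), Rational(1, 2)), -2574), -1)) = Mul(-1181, Pow(Add(Pow(56, Rational(1, 2)), -2574), -1)) = Mul(-1181, Pow(Add(Mul(2, Pow(14, Rational(1, 2))), -2574), -1)) = Mul(-1181, Pow(Add(-2574, Mul(2, Pow(14, Rational(1, 2)))), -1))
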